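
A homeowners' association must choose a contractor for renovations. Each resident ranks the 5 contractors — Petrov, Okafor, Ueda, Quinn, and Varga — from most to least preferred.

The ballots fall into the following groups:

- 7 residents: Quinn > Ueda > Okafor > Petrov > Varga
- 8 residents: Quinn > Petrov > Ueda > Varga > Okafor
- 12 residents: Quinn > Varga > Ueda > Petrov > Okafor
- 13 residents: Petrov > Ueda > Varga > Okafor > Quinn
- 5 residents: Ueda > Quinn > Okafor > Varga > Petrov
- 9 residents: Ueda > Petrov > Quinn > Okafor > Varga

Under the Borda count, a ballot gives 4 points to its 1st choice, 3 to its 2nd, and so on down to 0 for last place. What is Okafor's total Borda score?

Borda scores:
  Petrov: 7·1 + 8·3 + 12·1 + 13·4 + 5·0 + 9·3 = 122
  Okafor: 7·2 + 8·0 + 12·0 + 13·1 + 5·2 + 9·1 = 46
  Ueda: 7·3 + 8·2 + 12·2 + 13·3 + 5·4 + 9·4 = 156
  Quinn: 7·4 + 8·4 + 12·4 + 13·0 + 5·3 + 9·2 = 141
  Varga: 7·0 + 8·1 + 12·3 + 13·2 + 5·1 + 9·0 = 75

46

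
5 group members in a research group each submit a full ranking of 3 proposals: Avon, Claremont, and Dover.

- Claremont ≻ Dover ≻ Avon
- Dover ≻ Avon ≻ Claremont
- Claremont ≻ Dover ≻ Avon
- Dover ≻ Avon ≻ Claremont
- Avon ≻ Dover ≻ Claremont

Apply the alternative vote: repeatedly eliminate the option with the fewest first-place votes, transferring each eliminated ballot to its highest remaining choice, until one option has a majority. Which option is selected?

Round 1: Claremont 2, Dover 2, Avon 1. Avon has the fewest and is eliminated.
Round 2: Dover 3, Claremont 2. Dover has a majority.

Dover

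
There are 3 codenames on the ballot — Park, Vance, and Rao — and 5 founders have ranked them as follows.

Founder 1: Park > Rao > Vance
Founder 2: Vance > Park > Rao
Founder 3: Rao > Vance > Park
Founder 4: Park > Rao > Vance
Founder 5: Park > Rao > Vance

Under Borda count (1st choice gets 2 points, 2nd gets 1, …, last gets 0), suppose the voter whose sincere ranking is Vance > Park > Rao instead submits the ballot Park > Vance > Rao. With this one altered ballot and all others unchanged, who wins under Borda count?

Borda totals with the altered ballot: Park 8, Vance 2, Rao 5.
The winner is unchanged: still Park.

Park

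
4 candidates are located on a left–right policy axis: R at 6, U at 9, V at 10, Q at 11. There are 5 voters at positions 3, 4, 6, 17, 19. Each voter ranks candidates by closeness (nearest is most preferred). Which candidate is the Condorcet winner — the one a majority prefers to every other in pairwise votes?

R

With single-peaked preferences on a line, the Condorcet winner is the candidate closest to the median voter.
The median voter (position 6) is closest to R at 6.
Check: R vs V — voters closer to R: 3 of 5.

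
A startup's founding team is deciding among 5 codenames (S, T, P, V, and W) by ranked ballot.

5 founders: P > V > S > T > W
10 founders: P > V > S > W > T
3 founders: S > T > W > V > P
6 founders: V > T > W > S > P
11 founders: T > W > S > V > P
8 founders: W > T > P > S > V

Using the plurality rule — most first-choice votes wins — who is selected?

P

First-place vote totals:
  S: 3
  T: 11
  P: 15
  V: 6
  W: 8
P has the most first-place votes.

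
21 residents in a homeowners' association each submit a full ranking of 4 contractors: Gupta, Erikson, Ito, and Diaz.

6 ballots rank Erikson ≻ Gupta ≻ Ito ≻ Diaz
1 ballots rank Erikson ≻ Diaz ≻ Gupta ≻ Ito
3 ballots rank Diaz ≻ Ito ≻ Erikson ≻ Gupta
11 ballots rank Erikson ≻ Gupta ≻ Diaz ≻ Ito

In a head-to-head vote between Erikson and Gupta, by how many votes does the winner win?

21

Ballots ranking Erikson above Gupta: 6+1+3+11 = 21.
Ballots ranking Gupta above Erikson: 0.
Erikson wins 21–0, a margin of 21.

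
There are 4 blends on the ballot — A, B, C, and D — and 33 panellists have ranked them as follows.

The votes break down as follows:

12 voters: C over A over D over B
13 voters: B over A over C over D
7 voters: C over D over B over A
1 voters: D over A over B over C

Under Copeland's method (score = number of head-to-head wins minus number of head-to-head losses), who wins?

C

Pairwise results:
  A vs B: B wins 20–13.
  A vs C: C wins 19–14.
  A vs D: A wins 25–8.
  B vs C: C wins 19–14.
  B vs D: D wins 20–13.
  C vs D: C wins 32–1.
Copeland scores (wins − losses):
  A: 1 − 2 = -1
  B: 1 − 2 = -1
  C: 3 − 0 = 3
  D: 1 − 2 = -1
C has the best Copeland score.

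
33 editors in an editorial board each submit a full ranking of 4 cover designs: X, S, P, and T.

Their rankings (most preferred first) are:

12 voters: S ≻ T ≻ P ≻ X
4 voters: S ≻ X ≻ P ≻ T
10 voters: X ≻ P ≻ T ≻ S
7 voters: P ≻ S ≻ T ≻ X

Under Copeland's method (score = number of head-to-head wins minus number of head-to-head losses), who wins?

Pairwise results:
  X vs S: S wins 23–10.
  X vs P: P wins 19–14.
  X vs T: T wins 19–14.
  S vs P: P wins 17–16.
  S vs T: S wins 23–10.
  P vs T: P wins 21–12.
Copeland scores (wins − losses):
  X: 0 − 3 = -3
  S: 2 − 1 = 1
  P: 3 − 0 = 3
  T: 1 − 2 = -1
P has the best Copeland score.

P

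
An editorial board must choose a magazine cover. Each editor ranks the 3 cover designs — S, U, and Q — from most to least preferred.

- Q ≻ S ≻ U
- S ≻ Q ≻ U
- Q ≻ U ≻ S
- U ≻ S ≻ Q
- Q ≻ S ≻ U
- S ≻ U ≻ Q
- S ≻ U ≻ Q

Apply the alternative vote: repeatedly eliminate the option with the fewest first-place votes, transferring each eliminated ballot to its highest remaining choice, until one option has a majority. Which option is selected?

S

Round 1: S 3, Q 3, U 1. U has the fewest and is eliminated.
Round 2: S 4, Q 3. S has a majority.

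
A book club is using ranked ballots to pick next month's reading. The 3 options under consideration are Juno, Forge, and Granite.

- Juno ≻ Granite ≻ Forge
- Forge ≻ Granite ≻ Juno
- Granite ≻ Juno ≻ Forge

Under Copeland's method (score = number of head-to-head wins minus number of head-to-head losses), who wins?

Pairwise results:
  Juno vs Forge: Juno wins 2–1.
  Juno vs Granite: Granite wins 2–1.
  Forge vs Granite: Granite wins 2–1.
Copeland scores (wins − losses):
  Juno: 1 − 1 = 0
  Forge: 0 − 2 = -2
  Granite: 2 − 0 = 2
Granite has the best Copeland score.

Granite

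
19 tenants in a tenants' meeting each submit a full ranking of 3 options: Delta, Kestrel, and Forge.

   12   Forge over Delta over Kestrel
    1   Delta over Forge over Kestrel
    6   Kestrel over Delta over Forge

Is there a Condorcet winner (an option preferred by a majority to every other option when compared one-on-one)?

Yes

Head-to-head results (19 voters total):
Delta vs Kestrel: Delta wins 13–6.
Delta vs Forge: Forge wins 12–7.
Kestrel vs Forge: Forge wins 13–6.
Forge beats each rival — Delta (12–7), Kestrel (13–6) — so Forge is the Condorcet winner.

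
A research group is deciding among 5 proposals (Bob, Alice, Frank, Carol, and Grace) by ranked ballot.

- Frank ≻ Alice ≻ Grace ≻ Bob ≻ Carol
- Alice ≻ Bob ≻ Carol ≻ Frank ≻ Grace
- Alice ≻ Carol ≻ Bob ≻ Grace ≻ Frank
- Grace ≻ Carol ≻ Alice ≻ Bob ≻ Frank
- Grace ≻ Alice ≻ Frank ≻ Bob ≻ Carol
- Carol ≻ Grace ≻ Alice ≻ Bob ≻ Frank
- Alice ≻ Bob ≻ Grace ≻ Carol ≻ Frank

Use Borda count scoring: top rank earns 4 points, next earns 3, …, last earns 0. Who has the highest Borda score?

Borda scores:
  Bob: 1 + 3 + 2 + 1 + 1 + 1 + 3 = 12
  Alice: 3 + 4 + 4 + 2 + 3 + 2 + 4 = 22
  Frank: 4 + 1 + 0 + 0 + 2 + 0 + 0 = 7
  Carol: 0 + 2 + 3 + 3 + 0 + 4 + 1 = 13
  Grace: 2 + 0 + 1 + 4 + 4 + 3 + 2 = 16
Alice has the highest total.

Alice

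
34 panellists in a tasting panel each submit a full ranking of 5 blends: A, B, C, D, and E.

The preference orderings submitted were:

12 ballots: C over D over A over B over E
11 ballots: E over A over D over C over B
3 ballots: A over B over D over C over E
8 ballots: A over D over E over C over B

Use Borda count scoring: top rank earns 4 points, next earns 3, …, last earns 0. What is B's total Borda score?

Borda scores:
  A: 12·2 + 11·3 + 3·4 + 8·4 = 101
  B: 12·1 + 11·0 + 3·3 + 8·0 = 21
  C: 12·4 + 11·1 + 3·1 + 8·1 = 70
  D: 12·3 + 11·2 + 3·2 + 8·3 = 88
  E: 12·0 + 11·4 + 3·0 + 8·2 = 60

21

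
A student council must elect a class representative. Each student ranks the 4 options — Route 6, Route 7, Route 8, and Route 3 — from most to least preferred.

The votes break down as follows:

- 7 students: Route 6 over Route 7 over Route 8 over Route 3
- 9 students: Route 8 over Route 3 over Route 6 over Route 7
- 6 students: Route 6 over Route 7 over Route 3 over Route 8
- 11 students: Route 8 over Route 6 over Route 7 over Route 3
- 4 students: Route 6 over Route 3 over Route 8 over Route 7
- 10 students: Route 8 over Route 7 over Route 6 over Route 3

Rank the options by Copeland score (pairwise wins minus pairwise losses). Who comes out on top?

Pairwise results:
  Route 6 vs Route 7: Route 6 wins 37–10.
  Route 6 vs Route 8: Route 8 wins 30–17.
  Route 6 vs Route 3: Route 6 wins 38–9.
  Route 7 vs Route 8: Route 8 wins 34–13.
  Route 7 vs Route 3: Route 7 wins 34–13.
  Route 8 vs Route 3: Route 8 wins 37–10.
Copeland scores (wins − losses):
  Route 6: 2 − 1 = 1
  Route 7: 1 − 2 = -1
  Route 8: 3 − 0 = 3
  Route 3: 0 − 3 = -3
Route 8 has the best Copeland score.

Route 8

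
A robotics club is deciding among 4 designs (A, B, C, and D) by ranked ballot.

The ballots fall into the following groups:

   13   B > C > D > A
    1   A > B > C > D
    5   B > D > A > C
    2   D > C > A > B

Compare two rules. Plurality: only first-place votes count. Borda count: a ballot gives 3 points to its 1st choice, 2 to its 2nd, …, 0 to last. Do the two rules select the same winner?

Yes

Plurality first-place counts: A 1, B 18, C 0, D 2 → B.
Borda totals: A 10, B 56, C 31, D 29 → B.
The two rules agree on B.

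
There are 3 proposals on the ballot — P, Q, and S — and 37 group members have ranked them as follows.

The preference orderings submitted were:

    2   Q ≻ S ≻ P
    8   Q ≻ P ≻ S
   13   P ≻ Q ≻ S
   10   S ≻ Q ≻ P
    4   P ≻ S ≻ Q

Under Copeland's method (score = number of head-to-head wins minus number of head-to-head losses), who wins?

Pairwise results:
  P vs Q: Q wins 20–17.
  P vs S: P wins 25–12.
  Q vs S: Q wins 23–14.
Copeland scores (wins − losses):
  P: 1 − 1 = 0
  Q: 2 − 0 = 2
  S: 0 − 2 = -2
Q has the best Copeland score.

Q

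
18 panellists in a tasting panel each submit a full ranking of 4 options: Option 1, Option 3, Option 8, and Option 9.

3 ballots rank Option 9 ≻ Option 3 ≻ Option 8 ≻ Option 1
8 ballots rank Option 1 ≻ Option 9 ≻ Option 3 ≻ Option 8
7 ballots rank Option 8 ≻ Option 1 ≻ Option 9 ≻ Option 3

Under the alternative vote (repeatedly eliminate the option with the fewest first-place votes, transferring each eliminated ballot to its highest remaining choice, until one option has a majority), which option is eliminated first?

Round 1: Option 1 8, Option 8 7, Option 9 3, Option 3 0. Option 3 has the fewest and is eliminated.
Round 2: Option 1 8, Option 8 7, Option 9 3. Option 9 has the fewest and is eliminated.
Round 3: Option 8 10, Option 1 8. Option 8 has a majority.

Option 3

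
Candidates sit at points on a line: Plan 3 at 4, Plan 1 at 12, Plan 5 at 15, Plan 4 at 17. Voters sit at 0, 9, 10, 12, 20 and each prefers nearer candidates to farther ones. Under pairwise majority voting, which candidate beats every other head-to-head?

Plan 1

With single-peaked preferences on a line, the Condorcet winner is the candidate closest to the median voter.
The median voter (position 10) is closest to Plan 1 at 12.
Check: Plan 1 vs Plan 5 — voters closer to Plan 1: 4 of 5.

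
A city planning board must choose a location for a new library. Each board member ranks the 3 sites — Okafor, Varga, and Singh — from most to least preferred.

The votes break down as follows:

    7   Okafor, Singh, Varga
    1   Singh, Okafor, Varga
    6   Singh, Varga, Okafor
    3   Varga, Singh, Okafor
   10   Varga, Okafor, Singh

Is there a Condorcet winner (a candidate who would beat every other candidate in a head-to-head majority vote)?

No

Head-to-head results (27 voters total):
Okafor vs Varga: Varga wins 19–8.
Okafor vs Singh: Okafor wins 17–10.
Varga vs Singh: Singh wins 14–13.
No candidate beats all others: Okafor beats Singh beats Varga beats Okafor, a majority cycle.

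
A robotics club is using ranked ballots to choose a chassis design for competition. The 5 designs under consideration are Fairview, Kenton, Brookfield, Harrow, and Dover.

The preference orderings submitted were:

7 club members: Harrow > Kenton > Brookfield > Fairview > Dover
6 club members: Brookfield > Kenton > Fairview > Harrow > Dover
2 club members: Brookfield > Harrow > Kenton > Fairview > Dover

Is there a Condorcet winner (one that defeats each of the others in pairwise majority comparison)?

Head-to-head results (15 voters total):
Fairview vs Kenton: Kenton wins 15–0.
Fairview vs Brookfield: Brookfield wins 15–0.
Fairview vs Harrow: Harrow wins 9–6.
Fairview vs Dover: Fairview wins 15–0.
Kenton vs Brookfield: Brookfield wins 8–7.
Kenton vs Harrow: Harrow wins 9–6.
Kenton vs Dover: Kenton wins 15–0.
Brookfield vs Harrow: Brookfield wins 8–7.
Brookfield vs Dover: Brookfield wins 15–0.
Harrow vs Dover: Harrow wins 15–0.
Brookfield beats each rival — Fairview (15–0), Kenton (8–7), Harrow (8–7), Dover (15–0) — so Brookfield is the Condorcet winner.

Yes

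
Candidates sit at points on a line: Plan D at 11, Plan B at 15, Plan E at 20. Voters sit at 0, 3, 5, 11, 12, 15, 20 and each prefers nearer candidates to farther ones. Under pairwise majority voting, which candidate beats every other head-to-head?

Plan D

With single-peaked preferences on a line, the Condorcet winner is the candidate closest to the median voter.
The median voter (position 11) is closest to Plan D at 11.
Check: Plan D vs Plan B — voters closer to Plan D: 5 of 7.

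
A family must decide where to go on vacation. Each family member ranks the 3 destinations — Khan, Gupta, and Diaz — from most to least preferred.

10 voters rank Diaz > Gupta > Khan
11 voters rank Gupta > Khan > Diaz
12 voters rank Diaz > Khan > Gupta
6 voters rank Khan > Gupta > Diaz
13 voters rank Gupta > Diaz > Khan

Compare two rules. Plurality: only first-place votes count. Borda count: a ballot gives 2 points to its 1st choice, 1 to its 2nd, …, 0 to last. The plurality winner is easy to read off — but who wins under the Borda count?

Plurality first-place counts: Khan 6, Gupta 24, Diaz 22 → Gupta.
Borda totals: Khan 35, Gupta 64, Diaz 57 → Gupta.

Gupta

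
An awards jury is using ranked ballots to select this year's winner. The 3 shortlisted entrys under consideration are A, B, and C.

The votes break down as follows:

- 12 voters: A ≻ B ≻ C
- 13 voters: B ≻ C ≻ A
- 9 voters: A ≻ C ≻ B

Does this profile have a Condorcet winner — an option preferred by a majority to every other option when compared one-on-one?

Head-to-head results (34 voters total):
A vs B: A wins 21–13.
A vs C: A wins 21–13.
B vs C: B wins 25–9.
A beats each rival — B (21–13), C (21–13) — so A is the Condorcet winner.

Yes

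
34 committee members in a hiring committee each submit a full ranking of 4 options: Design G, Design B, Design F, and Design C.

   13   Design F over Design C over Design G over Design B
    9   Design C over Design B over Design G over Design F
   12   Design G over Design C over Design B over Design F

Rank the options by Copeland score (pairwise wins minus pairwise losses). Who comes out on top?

Pairwise results:
  Design G vs Design B: Design G wins 25–9.
  Design G vs Design F: Design G wins 21–13.
  Design G vs Design C: Design C wins 22–12.
  Design B vs Design F: Design B wins 21–13.
  Design B vs Design C: Design C wins 34–0.
  Design F vs Design C: Design C wins 21–13.
Copeland scores (wins − losses):
  Design G: 2 − 1 = 1
  Design B: 1 − 2 = -1
  Design F: 0 − 3 = -3
  Design C: 3 − 0 = 3
Design C has the best Copeland score.

Design C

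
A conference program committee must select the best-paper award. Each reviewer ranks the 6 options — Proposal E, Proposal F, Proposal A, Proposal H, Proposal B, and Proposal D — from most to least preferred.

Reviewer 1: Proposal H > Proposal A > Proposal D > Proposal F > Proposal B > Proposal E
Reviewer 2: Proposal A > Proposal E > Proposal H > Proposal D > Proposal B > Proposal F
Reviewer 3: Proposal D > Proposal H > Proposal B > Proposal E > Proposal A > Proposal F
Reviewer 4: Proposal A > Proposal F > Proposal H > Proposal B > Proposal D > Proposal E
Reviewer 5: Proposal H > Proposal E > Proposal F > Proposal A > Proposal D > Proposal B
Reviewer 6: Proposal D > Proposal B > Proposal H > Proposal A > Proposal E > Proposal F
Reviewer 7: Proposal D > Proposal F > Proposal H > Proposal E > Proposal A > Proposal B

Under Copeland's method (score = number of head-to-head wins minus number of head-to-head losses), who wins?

Proposal H

Pairwise results:
  Proposal E vs Proposal F: Proposal E wins 4–3.
  Proposal E vs Proposal A: Proposal A wins 4–3.
  Proposal E vs Proposal H: Proposal H wins 6–1.
  Proposal E vs Proposal B: Proposal B wins 4–3.
  Proposal E vs Proposal D: Proposal D wins 5–2.
  Proposal F vs Proposal A: Proposal A wins 5–2.
  Proposal F vs Proposal H: Proposal H wins 5–2.
  Proposal F vs Proposal B: Proposal F wins 4–3.
  Proposal F vs Proposal D: Proposal D wins 5–2.
  Proposal A vs Proposal H: Proposal H wins 5–2.
  Proposal A vs Proposal B: Proposal A wins 5–2.
  Proposal A vs Proposal D: Proposal A wins 4–3.
  Proposal H vs Proposal B: Proposal H wins 6–1.
  Proposal H vs Proposal D: Proposal H wins 4–3.
  Proposal B vs Proposal D: Proposal D wins 6–1.
Copeland scores (wins − losses):
  Proposal E: 1 − 4 = -3
  Proposal F: 1 − 4 = -3
  Proposal A: 4 − 1 = 3
  Proposal H: 5 − 0 = 5
  Proposal B: 1 − 4 = -3
  Proposal D: 3 − 2 = 1
Proposal H has the best Copeland score.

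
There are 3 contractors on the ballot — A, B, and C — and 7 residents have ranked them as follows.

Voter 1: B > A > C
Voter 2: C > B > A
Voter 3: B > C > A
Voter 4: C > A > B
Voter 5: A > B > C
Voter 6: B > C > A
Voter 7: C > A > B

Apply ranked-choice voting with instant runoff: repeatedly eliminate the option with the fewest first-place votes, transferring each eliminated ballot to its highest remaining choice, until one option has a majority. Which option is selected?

Round 1: B 3, C 3, A 1. A has the fewest and is eliminated.
Round 2: B 4, C 3. B has a majority.

B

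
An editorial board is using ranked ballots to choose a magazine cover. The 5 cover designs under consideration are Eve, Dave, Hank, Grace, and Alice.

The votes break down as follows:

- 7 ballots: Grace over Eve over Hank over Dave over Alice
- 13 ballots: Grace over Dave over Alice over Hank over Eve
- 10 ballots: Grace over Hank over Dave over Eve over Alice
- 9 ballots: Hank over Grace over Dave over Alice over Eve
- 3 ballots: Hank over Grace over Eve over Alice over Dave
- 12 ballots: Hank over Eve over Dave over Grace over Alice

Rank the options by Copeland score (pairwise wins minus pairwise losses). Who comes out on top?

Pairwise results:
  Eve vs Dave: Dave wins 32–22.
  Eve vs Hank: Hank wins 47–7.
  Eve vs Grace: Grace wins 42–12.
  Eve vs Alice: Eve wins 32–22.
  Dave vs Hank: Hank wins 41–13.
  Dave vs Grace: Grace wins 42–12.
  Dave vs Alice: Dave wins 51–3.
  Hank vs Grace: Grace wins 30–24.
  Hank vs Alice: Hank wins 41–13.
  Grace vs Alice: Grace wins 54–0.
Copeland scores (wins − losses):
  Eve: 1 − 3 = -2
  Dave: 2 − 2 = 0
  Hank: 3 − 1 = 2
  Grace: 4 − 0 = 4
  Alice: 0 − 4 = -4
Grace has the best Copeland score.

Grace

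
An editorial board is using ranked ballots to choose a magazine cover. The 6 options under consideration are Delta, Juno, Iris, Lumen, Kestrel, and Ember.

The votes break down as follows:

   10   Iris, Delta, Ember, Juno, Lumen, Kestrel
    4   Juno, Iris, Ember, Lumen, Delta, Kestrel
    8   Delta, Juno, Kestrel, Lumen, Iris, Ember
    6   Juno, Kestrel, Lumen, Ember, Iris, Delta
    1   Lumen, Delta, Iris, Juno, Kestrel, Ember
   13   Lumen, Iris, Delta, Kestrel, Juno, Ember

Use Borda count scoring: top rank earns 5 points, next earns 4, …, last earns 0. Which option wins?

Borda scores:
  Delta: 10·4 + 4·1 + 8·5 + 6·0 + 4 + 13·3 = 127
  Juno: 10·2 + 4·5 + 8·4 + 6·5 + 2 + 13·1 = 117
  Iris: 10·5 + 4·4 + 8·1 + 6·1 + 3 + 13·4 = 135
  Lumen: 10·1 + 4·2 + 8·2 + 6·3 + 5 + 13·5 = 122
  Kestrel: 10·0 + 4·0 + 8·3 + 6·4 + 1 + 13·2 = 75
  Ember: 10·3 + 4·3 + 8·0 + 6·2 + 0 + 13·0 = 54
Iris has the highest total.

Iris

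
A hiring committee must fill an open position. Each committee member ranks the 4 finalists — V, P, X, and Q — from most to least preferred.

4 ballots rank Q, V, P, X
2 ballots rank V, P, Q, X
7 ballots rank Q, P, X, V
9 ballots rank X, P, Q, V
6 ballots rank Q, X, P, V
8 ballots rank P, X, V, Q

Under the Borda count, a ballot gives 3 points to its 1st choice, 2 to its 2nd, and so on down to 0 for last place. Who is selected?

P

Borda scores:
  V: 4·2 + 2·3 + 7·0 + 9·0 + 6·0 + 8·1 = 22
  P: 4·1 + 2·2 + 7·2 + 9·2 + 6·1 + 8·3 = 70
  X: 4·0 + 2·0 + 7·1 + 9·3 + 6·2 + 8·2 = 62
  Q: 4·3 + 2·1 + 7·3 + 9·1 + 6·3 + 8·0 = 62
P has the highest total.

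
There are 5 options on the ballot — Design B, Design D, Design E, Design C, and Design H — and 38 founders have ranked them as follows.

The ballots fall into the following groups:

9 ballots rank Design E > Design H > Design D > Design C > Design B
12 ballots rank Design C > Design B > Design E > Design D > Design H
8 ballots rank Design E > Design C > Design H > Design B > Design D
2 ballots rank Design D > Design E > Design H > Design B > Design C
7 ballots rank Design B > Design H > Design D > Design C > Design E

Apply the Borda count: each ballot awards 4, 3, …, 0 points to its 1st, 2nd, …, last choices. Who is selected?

Borda scores:
  Design B: 9·0 + 12·3 + 8·1 + 2·1 + 7·4 = 74
  Design D: 9·2 + 12·1 + 8·0 + 2·4 + 7·2 = 52
  Design E: 9·4 + 12·2 + 8·4 + 2·3 + 7·0 = 98
  Design C: 9·1 + 12·4 + 8·3 + 2·0 + 7·1 = 88
  Design H: 9·3 + 12·0 + 8·2 + 2·2 + 7·3 = 68
Design E has the highest total.

Design E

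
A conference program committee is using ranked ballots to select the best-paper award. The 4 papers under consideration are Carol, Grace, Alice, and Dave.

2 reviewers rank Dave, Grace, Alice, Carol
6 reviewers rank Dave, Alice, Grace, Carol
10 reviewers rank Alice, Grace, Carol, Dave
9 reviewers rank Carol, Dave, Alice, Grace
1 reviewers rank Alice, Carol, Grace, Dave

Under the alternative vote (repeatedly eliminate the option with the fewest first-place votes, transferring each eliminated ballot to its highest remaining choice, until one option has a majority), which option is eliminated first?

Round 1: Alice 11, Carol 9, Dave 8, Grace 0. Grace has the fewest and is eliminated.
Round 2: Alice 11, Carol 9, Dave 8. Dave has the fewest and is eliminated.
Round 3: Alice 19, Carol 9. Alice has a majority.

Grace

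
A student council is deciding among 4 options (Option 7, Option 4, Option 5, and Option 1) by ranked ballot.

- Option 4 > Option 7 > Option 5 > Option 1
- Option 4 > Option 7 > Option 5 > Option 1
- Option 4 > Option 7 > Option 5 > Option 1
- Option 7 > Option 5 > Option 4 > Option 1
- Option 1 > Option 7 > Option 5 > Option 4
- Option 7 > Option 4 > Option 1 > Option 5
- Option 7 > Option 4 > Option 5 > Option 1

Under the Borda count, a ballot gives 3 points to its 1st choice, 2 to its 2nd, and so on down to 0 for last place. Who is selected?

Borda scores:
  Option 7: 2 + 2 + 2 + 3 + 2 + 3 + 3 = 17
  Option 4: 3 + 3 + 3 + 1 + 0 + 2 + 2 = 14
  Option 5: 1 + 1 + 1 + 2 + 1 + 0 + 1 = 7
  Option 1: 0 + 0 + 0 + 0 + 3 + 1 + 0 = 4
Option 7 has the highest total.

Option 7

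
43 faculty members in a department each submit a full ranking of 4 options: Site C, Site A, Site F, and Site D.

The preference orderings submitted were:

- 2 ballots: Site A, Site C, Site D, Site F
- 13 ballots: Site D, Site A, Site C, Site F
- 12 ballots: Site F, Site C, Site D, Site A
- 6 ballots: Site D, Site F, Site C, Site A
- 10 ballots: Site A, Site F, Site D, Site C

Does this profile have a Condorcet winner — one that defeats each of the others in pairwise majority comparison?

Head-to-head results (43 voters total):
Site C vs Site A: Site A wins 25–18.
Site C vs Site F: Site F wins 28–15.
Site C vs Site D: Site D wins 29–14.
Site A vs Site F: Site A wins 25–18.
Site A vs Site D: Site D wins 31–12.
Site F vs Site D: Site F wins 22–21.
No candidate beats all others: Site A beats Site F beats Site D beats Site A, a majority cycle.

No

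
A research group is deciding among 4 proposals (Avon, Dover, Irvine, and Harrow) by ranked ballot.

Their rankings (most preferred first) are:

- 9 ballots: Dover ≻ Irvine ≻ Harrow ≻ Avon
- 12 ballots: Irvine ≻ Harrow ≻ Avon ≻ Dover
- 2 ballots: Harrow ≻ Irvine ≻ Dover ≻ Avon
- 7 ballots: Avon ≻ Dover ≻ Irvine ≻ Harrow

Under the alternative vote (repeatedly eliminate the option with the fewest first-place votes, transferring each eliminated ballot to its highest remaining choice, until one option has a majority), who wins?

Round 1: Irvine 12, Dover 9, Avon 7, Harrow 2. Harrow has the fewest and is eliminated.
Round 2: Irvine 14, Dover 9, Avon 7. Avon has the fewest and is eliminated.
Round 3: Dover 16, Irvine 14. Dover has a majority.

Dover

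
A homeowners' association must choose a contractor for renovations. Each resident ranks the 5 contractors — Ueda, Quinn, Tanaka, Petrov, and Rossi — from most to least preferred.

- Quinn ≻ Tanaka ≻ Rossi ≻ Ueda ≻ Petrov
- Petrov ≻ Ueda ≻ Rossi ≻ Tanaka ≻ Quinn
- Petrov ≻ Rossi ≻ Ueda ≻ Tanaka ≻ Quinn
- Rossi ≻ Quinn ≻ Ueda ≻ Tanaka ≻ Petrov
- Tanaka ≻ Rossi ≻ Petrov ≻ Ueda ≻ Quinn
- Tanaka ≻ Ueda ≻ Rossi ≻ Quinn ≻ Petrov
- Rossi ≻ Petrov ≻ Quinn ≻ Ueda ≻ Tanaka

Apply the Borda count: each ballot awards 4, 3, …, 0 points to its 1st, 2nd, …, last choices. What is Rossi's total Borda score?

Borda scores:
  Ueda: 1 + 3 + 2 + 2 + 1 + 3 + 1 = 13
  Quinn: 4 + 0 + 0 + 3 + 0 + 1 + 2 = 10
  Tanaka: 3 + 1 + 1 + 1 + 4 + 4 + 0 = 14
  Petrov: 0 + 4 + 4 + 0 + 2 + 0 + 3 = 13
  Rossi: 2 + 2 + 3 + 4 + 3 + 2 + 4 = 20

20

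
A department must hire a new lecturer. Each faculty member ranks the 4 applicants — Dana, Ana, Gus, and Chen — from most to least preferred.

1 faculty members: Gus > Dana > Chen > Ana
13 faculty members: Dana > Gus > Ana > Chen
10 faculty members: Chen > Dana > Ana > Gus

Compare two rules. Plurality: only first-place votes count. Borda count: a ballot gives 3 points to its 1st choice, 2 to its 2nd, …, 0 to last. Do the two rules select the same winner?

Plurality first-place counts: Dana 13, Ana 0, Gus 1, Chen 10 → Dana.
Borda totals: Dana 61, Ana 23, Gus 29, Chen 31 → Dana.
The two rules agree on Dana.

Yes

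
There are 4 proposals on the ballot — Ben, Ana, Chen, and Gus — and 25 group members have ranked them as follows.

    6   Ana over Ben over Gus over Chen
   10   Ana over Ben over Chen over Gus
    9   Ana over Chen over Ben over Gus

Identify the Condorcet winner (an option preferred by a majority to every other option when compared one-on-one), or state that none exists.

Head-to-head results (25 voters total):
Ben vs Ana: Ana wins 25–0.
Ben vs Chen: Ben wins 16–9.
Ben vs Gus: Ben wins 25–0.
Ana vs Chen: Ana wins 25–0.
Ana vs Gus: Ana wins 25–0.
Chen vs Gus: Chen wins 19–6.
Ana beats each rival — Ben (25–0), Chen (25–0), Gus (25–0) — so Ana is the Condorcet winner.

Ana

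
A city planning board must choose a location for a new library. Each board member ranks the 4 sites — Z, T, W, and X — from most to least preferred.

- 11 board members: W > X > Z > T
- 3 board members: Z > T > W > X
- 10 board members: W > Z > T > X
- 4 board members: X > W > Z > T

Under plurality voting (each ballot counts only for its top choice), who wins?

First-place vote totals:
  Z: 3
  T: 0
  W: 21
  X: 4
W has the most first-place votes.

W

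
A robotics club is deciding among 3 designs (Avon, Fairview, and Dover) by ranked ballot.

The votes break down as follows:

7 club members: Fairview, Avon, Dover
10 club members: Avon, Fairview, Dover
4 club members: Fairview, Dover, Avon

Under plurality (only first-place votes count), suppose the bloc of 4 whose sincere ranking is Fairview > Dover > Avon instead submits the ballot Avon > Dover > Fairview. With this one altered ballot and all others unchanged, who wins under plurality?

First-place totals with the altered ballot: Avon 14, Fairview 7, Dover 0.
The switch changes the winner from Fairview to Avon.

Avon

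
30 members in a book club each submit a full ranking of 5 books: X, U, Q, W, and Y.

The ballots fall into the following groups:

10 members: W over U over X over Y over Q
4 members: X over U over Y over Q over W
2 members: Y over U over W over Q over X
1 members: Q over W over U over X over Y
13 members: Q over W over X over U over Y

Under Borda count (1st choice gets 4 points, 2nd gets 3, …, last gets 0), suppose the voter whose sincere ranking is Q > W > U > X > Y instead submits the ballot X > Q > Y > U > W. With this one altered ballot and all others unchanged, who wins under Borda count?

Borda totals with the altered ballot: X 66, U 62, Q 61, W 83, Y 28.
The winner is unchanged: still W.

W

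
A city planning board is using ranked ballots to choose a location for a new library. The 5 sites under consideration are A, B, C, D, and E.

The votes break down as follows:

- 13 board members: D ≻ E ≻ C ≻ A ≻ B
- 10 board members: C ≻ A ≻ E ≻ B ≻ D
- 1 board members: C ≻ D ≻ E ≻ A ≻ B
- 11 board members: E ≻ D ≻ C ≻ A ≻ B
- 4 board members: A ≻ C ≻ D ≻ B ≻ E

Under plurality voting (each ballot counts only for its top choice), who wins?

D

First-place vote totals:
  A: 4
  B: 0
  C: 11
  D: 13
  E: 11
D has the most first-place votes.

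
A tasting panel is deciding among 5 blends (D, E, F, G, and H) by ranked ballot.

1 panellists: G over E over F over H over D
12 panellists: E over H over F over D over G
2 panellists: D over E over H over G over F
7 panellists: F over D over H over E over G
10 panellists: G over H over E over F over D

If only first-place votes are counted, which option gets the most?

First-place vote totals:
  D: 2
  E: 12
  F: 7
  G: 11
  H: 0
E has the most first-place votes.

E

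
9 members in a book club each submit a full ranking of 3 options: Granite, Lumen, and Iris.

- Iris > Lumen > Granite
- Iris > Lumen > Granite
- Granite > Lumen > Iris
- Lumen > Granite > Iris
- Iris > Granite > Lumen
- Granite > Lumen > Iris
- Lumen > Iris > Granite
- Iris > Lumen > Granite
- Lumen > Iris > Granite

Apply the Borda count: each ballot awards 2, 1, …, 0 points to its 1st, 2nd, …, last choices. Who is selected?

Borda scores:
  Granite: 0 + 0 + 2 + 1 + 1 + 2 + 0 + 0 + 0 = 6
  Lumen: 1 + 1 + 1 + 2 + 0 + 1 + 2 + 1 + 2 = 11
  Iris: 2 + 2 + 0 + 0 + 2 + 0 + 1 + 2 + 1 = 10
Lumen has the highest total.

Lumen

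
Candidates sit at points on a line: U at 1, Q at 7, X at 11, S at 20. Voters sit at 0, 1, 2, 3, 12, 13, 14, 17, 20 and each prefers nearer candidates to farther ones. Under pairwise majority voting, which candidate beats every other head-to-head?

X

With single-peaked preferences on a line, the Condorcet winner is the candidate closest to the median voter.
The median voter (position 12) is closest to X at 11.
Check: X vs U — voters closer to X: 5 of 9.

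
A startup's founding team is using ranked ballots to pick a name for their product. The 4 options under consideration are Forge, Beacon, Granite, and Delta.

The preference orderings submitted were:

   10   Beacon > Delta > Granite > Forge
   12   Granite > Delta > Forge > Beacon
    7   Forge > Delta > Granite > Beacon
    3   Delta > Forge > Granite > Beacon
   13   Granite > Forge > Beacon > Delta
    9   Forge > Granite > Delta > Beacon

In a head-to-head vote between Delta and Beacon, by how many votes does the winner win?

8

Ballots ranking Delta above Beacon: 12+7+3+9 = 31.
Ballots ranking Beacon above Delta: 10+13 = 23.
Delta wins 31–23, a margin of 8.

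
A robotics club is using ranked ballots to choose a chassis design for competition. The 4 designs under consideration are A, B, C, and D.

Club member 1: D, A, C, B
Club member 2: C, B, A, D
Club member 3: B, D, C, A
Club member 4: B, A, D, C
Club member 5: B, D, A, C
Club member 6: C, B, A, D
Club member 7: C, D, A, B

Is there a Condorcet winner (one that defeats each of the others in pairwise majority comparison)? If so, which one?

None — there is no Condorcet winner

Head-to-head results (7 voters total):
A vs B: B wins 5–2.
A vs C: C wins 4–3.
A vs D: D wins 4–3.
B vs C: C wins 4–3.
B vs D: B wins 5–2.
C vs D: D wins 4–3.
No candidate beats all others: B beats D beats C beats B, a majority cycle.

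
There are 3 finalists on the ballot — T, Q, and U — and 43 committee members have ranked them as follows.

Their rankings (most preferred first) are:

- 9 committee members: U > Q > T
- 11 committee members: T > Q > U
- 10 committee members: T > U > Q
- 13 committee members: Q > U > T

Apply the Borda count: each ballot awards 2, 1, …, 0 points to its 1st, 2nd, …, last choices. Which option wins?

Q

Borda scores:
  T: 9·0 + 11·2 + 10·2 + 13·0 = 42
  Q: 9·1 + 11·1 + 10·0 + 13·2 = 46
  U: 9·2 + 11·0 + 10·1 + 13·1 = 41
Q has the highest total.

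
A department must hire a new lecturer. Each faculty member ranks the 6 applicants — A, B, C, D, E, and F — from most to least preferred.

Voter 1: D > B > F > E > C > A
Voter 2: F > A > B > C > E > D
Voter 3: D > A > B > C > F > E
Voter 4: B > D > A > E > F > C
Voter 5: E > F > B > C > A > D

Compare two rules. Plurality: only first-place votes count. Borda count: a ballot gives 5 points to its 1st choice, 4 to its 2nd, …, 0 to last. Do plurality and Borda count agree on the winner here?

Plurality first-place counts: A 0, B 1, C 0, D 2, E 1, F 1 → D.
Borda totals: A 12, B 18, C 7, D 14, E 10, F 14 → B.
The two rules disagree: plurality picks D, Borda picks B.

No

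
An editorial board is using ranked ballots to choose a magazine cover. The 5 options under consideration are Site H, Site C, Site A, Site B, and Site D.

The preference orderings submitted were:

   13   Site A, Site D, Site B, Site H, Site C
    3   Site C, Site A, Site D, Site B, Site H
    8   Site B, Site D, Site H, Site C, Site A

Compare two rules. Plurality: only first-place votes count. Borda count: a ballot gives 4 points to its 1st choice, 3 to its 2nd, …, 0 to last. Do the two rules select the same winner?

Plurality first-place counts: Site H 0, Site C 3, Site A 13, Site B 8, Site D 0 → Site A.
Borda totals: Site H 29, Site C 20, Site A 61, Site B 61, Site D 69 → Site D.
The two rules disagree: plurality picks Site A, Borda picks Site D.

No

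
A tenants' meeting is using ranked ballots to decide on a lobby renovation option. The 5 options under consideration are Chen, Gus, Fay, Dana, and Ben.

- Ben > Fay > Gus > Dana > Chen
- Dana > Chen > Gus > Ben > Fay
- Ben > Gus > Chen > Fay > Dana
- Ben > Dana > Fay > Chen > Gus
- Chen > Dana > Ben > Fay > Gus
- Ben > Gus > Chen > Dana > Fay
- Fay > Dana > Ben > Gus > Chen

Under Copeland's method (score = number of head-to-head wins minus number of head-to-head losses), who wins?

Pairwise results:
  Chen vs Gus: Gus wins 4–3.
  Chen vs Fay: Chen wins 4–3.
  Chen vs Dana: Dana wins 4–3.
  Chen vs Ben: Ben wins 5–2.
  Gus vs Fay: Fay wins 4–3.
  Gus vs Dana: Dana wins 4–3.
  Gus vs Ben: Ben wins 6–1.
  Fay vs Dana: Dana wins 4–3.
  Fay vs Ben: Ben wins 6–1.
  Dana vs Ben: Ben wins 4–3.
Copeland scores (wins − losses):
  Chen: 1 − 3 = -2
  Gus: 1 − 3 = -2
  Fay: 1 − 3 = -2
  Dana: 3 − 1 = 2
  Ben: 4 − 0 = 4
Ben has the best Copeland score.

Ben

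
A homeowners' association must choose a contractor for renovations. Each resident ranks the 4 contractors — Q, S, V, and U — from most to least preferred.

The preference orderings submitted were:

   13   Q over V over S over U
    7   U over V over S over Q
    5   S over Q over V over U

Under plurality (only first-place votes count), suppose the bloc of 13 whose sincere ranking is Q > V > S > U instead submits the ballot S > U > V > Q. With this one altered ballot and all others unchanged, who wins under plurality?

S

First-place totals with the altered ballot: Q 0, S 18, V 0, U 7.
The switch changes the winner from Q to S.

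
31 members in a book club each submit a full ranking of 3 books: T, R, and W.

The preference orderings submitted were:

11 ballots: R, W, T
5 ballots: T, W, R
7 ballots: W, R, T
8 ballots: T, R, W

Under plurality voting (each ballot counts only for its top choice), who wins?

T

First-place vote totals:
  T: 13
  R: 11
  W: 7
T has the most first-place votes.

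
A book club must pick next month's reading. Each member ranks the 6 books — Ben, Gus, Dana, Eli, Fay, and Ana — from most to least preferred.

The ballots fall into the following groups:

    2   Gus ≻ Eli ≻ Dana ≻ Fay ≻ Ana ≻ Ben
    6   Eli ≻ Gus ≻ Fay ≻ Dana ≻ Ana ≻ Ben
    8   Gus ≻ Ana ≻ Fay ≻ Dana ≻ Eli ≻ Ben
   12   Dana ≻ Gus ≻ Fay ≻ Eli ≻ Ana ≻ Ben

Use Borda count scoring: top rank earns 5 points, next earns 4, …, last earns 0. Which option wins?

Gus

Borda scores:
  Ben: 2·0 + 6·0 + 8·0 + 12·0 = 0
  Gus: 2·5 + 6·4 + 8·5 + 12·4 = 122
  Dana: 2·3 + 6·2 + 8·2 + 12·5 = 94
  Eli: 2·4 + 6·5 + 8·1 + 12·2 = 70
  Fay: 2·2 + 6·3 + 8·3 + 12·3 = 82
  Ana: 2·1 + 6·1 + 8·4 + 12·1 = 52
Gus has the highest total.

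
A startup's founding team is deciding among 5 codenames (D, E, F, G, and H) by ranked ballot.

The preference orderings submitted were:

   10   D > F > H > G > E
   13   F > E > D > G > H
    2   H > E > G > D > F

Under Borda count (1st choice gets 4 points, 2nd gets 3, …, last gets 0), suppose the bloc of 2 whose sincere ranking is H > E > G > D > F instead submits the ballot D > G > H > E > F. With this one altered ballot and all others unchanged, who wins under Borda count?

Borda totals with the altered ballot: D 74, E 41, F 82, G 29, H 24.
The winner is unchanged: still F.

F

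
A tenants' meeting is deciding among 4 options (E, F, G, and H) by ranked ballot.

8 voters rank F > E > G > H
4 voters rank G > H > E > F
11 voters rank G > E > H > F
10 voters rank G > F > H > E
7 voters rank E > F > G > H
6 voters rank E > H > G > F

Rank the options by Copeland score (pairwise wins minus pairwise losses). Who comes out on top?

G

Pairwise results:
  E vs F: E wins 28–18.
  E vs G: G wins 25–21.
  E vs H: E wins 32–14.
  F vs G: G wins 31–15.
  F vs H: F wins 25–21.
  G vs H: G wins 40–6.
Copeland scores (wins − losses):
  E: 2 − 1 = 1
  F: 1 − 2 = -1
  G: 3 − 0 = 3
  H: 0 − 3 = -3
G has the best Copeland score.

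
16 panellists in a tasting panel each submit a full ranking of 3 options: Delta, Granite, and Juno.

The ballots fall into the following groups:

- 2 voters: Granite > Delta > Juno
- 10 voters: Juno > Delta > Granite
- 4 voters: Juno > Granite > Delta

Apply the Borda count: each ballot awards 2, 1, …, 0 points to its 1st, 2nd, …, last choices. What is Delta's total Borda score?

12

Borda scores:
  Delta: 2·1 + 10·1 + 4·0 = 12
  Granite: 2·2 + 10·0 + 4·1 = 8
  Juno: 2·0 + 10·2 + 4·2 = 28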